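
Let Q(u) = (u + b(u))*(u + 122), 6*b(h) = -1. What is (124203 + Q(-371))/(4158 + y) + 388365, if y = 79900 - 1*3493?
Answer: 1526285017/3930 ≈ 3.8837e+5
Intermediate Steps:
b(h) = -⅙ (b(h) = (⅙)*(-1) = -⅙)
y = 76407 (y = 79900 - 3493 = 76407)
Q(u) = (122 + u)*(-⅙ + u) (Q(u) = (u - ⅙)*(u + 122) = (-⅙ + u)*(122 + u) = (122 + u)*(-⅙ + u))
(124203 + Q(-371))/(4158 + y) + 388365 = (124203 + (-61/3 + (-371)² + (731/6)*(-371)))/(4158 + 76407) + 388365 = (124203 + (-61/3 + 137641 - 271201/6))/80565 + 388365 = (124203 + 184841/2)*(1/80565) + 388365 = (433247/2)*(1/80565) + 388365 = 10567/3930 + 388365 = 1526285017/3930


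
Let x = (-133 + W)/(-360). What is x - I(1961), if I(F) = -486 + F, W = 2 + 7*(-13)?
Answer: -88463/60 ≈ -1474.4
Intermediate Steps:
W = -89 (W = 2 - 91 = -89)
x = 37/60 (x = (-133 - 89)/(-360) = -222*(-1/360) = 37/60 ≈ 0.61667)
x - I(1961) = 37/60 - (-486 + 1961) = 37/60 - 1*1475 = 37/60 - 1475 = -88463/60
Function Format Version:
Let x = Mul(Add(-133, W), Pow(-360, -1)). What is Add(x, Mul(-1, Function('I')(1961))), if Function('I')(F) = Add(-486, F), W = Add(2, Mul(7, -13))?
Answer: Rational(-88463, 60) ≈ -1474.4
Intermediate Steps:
W = -89 (W = Add(2, -91) = -89)
x = Rational(37, 60) (x = Mul(Add(-133, -89), Pow(-360, -1)) = Mul(-222, Rational(-1, 360)) = Rational(37, 60) ≈ 0.61667)
Add(x, Mul(-1, Function('I')(1961))) = Add(Rational(37, 60), Mul(-1, Add(-486, 1961))) = Add(Rational(37, 60), Mul(-1, 1475)) = Add(Rational(37, 60), -1475) = Rational(-88463, 60)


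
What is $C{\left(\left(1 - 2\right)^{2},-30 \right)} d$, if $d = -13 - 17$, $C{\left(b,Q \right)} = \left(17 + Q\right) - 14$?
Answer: $810$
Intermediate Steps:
$C{\left(b,Q \right)} = 3 + Q$
$d = -30$ ($d = -13 - 17 = -30$)
$C{\left(\left(1 - 2\right)^{2},-30 \right)} d = \left(3 - 30\right) \left(-30\right) = \left(-27\right) \left(-30\right) = 810$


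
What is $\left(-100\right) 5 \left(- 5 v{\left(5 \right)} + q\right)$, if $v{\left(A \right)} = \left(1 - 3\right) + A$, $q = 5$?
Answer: $5000$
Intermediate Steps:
$v{\left(A \right)} = -2 + A$
$\left(-100\right) 5 \left(- 5 v{\left(5 \right)} + q\right) = \left(-100\right) 5 \left(- 5 \left(-2 + 5\right) + 5\right) = - 500 \left(\left(-5\right) 3 + 5\right) = - 500 \left(-15 + 5\right) = \left(-500\right) \left(-10\right) = 5000$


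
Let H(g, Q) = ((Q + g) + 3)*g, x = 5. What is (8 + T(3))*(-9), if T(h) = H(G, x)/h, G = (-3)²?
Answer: -531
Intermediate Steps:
G = 9
H(g, Q) = g*(3 + Q + g) (H(g, Q) = (3 + Q + g)*g = g*(3 + Q + g))
T(h) = 153/h (T(h) = (9*(3 + 5 + 9))/h = (9*17)/h = 153/h)
(8 + T(3))*(-9) = (8 + 153/3)*(-9) = (8 + 153*(⅓))*(-9) = (8 + 51)*(-9) = 59*(-9) = -531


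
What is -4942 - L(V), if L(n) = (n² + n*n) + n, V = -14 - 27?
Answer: -8263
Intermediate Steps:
V = -41
L(n) = n + 2*n² (L(n) = (n² + n²) + n = 2*n² + n = n + 2*n²)
-4942 - L(V) = -4942 - (-41)*(1 + 2*(-41)) = -4942 - (-41)*(1 - 82) = -4942 - (-41)*(-81) = -4942 - 1*3321 = -4942 - 3321 = -8263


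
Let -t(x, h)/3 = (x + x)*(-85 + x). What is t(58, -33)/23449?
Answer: 9396/23449 ≈ 0.40070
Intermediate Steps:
t(x, h) = -6*x*(-85 + x) (t(x, h) = -3*(x + x)*(-85 + x) = -3*2*x*(-85 + x) = -6*x*(-85 + x))
t(58, -33)/23449 = (6*58*(85 - 1*58))/23449 = (6*58*(85 - 58))*(1/23449) = (6*58*27)*(1/23449) = 9396*(1/23449) = 9396/23449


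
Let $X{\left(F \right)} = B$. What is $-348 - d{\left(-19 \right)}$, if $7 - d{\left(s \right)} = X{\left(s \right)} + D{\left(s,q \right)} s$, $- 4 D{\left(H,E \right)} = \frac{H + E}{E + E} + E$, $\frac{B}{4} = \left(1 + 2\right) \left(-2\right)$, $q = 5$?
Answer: $- \frac{3619}{10} \approx -361.9$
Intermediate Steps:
$B = -24$ ($B = 4 \left(1 + 2\right) \left(-2\right) = 4 \cdot 3 \left(-2\right) = 4 \left(-6\right) = -24$)
$X{\left(F \right)} = -24$
$D{\left(H,E \right)} = - \frac{E}{4} - \frac{E + H}{8 E}$ ($D{\left(H,E \right)} = - \frac{\frac{H + E}{E + E} + E}{4} = - \frac{\frac{E + H}{2 E} + E}{4} = - \frac{E + \frac{E + H}{2 E}}{4} = - \frac{E}{4} - \frac{E + H}{8 E}$)
$d{\left(s \right)} = 31 - s \left(- \frac{11}{8} - \frac{s}{40}\right)$ ($d{\left(s \right)} = 7 - \left(-24 + \frac{- s - 5 \left(1 + 2 \cdot 5\right)}{8 \cdot 5} s\right) = 7 - \left(-24 + \frac{1}{8} \cdot \frac{1}{5} \left(- s - 5 \left(1 + 10\right)\right) s\right) = 7 - \left(-24 + \frac{1}{8} \cdot \frac{1}{5} \left(- s - 5 \cdot 11\right) s\right) = 7 - \left(-24 + \frac{1}{8} \cdot \frac{1}{5} \left(- s - 55\right) s\right) = 7 - \left(-24 + \frac{1}{8} \cdot \frac{1}{5} \left(-55 - s\right) s\right) = 7 - \left(-24 + \left(- \frac{11}{8} - \frac{s}{40}\right) s\right) = 7 - \left(-24 + s \left(- \frac{11}{8} - \frac{s}{40}\right)\right) = 31 - s \left(- \frac{11}{8} - \frac{s}{40}\right)$)
$-348 - d{\left(-19 \right)} = -348 - \left(31 + \frac{1}{40} \left(-19\right) \left(55 - 19\right)\right) = -348 - \left(31 + \frac{1}{40} \left(-19\right) 36\right) = -348 - \left(31 - \frac{171}{10}\right) = -348 - \frac{139}{10} = - \frac{3619}{10}$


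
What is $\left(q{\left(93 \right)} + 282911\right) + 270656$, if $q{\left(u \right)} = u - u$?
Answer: $553567$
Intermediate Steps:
$q{\left(u \right)} = 0$
$\left(q{\left(93 \right)} + 282911\right) + 270656 = \left(0 + 282911\right) + 270656 = 282911 + 270656 = 553567$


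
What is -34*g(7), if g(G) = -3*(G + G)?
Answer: 1428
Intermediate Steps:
g(G) = -6*G
-34*g(7) = -(-204)*7 = -34*(-42) = 1428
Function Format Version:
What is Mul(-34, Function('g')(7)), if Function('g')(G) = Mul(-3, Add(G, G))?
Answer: 1428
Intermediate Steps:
Function('g')(G) = Mul(-6, G) (Function('g')(G) = Mul(-3, Mul(2, G)) = Mul(-6, G))
Mul(-34, Function('g')(7)) = Mul(-34, Mul(-6, 7)) = Mul(-34, -42) = 1428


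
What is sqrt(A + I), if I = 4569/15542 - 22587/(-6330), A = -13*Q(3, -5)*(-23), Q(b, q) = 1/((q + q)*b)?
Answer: I*sqrt(14770910043297510)/49190430 ≈ 2.4707*I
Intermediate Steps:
Q(b, q) = 1/(2*b*q) (Q(b, q) = 1/((2*q)*b) = 1/(2*b*q))
A = -299/30 (A = -13/(2*3*(-5))*(-23) = -13*(-1)/(2*3*5)*(-23) = -13*(-1/30)*(-23) = (13/30)*(-23) = -299/30 ≈ -9.9667)
I = 31664077/8198405 (I = 4569*(1/15542) - 22587*(-1/6330) = 4569/15542 + 7529/2110 = 31664077/8198405 ≈ 3.8622)
sqrt(A + I) = sqrt(-299/30 + 31664077/8198405) = sqrt(-300280157/49190430) = I*sqrt(14770910043297510)/49190430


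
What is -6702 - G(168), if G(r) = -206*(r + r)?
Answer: 62514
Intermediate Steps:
G(r) = -412*r
-6702 - G(168) = -6702 - (-412)*168 = -6702 - 1*(-69216) = -6702 + 69216 = 62514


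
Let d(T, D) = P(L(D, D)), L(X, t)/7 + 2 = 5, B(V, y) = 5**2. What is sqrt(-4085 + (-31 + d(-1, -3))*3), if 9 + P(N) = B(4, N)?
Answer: I*sqrt(4130) ≈ 64.265*I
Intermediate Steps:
B(V, y) = 25
L(X, t) = 21 (L(X, t) = -14 + 7*5 = -14 + 35 = 21)
P(N) = 16 (P(N) = -9 + 25 = 16)
d(T, D) = 16
sqrt(-4085 + (-31 + d(-1, -3))*3) = sqrt(-4085 + (-31 + 16)*3) = sqrt(-4085 - 15*3) = sqrt(-4085 - 45) = sqrt(-4130) = I*sqrt(4130)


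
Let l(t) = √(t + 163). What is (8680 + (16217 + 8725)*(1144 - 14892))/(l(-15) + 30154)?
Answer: -646226484134/56828973 + 42861742*√37/56828973 ≈ -11367.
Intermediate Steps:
l(t) = √(163 + t)
(8680 + (16217 + 8725)*(1144 - 14892))/(l(-15) + 30154) = (8680 + (16217 + 8725)*(1144 - 14892))/(√(163 - 15) + 30154) = (8680 + 24942*(-13748))/(√148 + 30154) = (8680 - 342902616)/(2*√37 + 30154) = -342893936/(30154 + 2*√37)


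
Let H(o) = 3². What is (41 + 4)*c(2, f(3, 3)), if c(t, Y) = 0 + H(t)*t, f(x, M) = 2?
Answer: 810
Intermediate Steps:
H(o) = 9
c(t, Y) = 9*t (c(t, Y) = 0 + 9*t = 9*t)
(41 + 4)*c(2, f(3, 3)) = (41 + 4)*(9*2) = 45*18 = 810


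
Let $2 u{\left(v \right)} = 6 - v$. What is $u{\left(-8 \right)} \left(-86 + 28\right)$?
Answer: $-406$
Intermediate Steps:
$u{\left(v \right)} = 3 - \frac{v}{2}$ ($u{\left(v \right)} = \frac{6 - v}{2} = 3 - \frac{v}{2}$)
$u{\left(-8 \right)} \left(-86 + 28\right) = \left(3 - -4\right) \left(-86 + 28\right) = \left(3 + 4\right) \left(-58\right) = 7 \left(-58\right) = -406$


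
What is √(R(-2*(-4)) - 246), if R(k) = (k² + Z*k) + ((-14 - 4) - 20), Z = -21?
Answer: 2*I*√97 ≈ 19.698*I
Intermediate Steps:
R(k) = -38 + k² - 21*k (R(k) = (k² - 21*k) + ((-14 - 4) - 20) = (k² - 21*k) + (-18 - 20) = (k² - 21*k) - 38 = -38 + k² - 21*k)
√(R(-2*(-4)) - 246) = √((-38 + (-2*(-4))² - (-42)*(-4)) - 246) = √((-38 + 8² - 21*8) - 246) = √((-38 + 64 - 168) - 246) = √(-142 - 246) = √(-388) = 2*I*√97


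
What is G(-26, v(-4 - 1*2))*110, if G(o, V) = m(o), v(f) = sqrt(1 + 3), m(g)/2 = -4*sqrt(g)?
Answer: -880*I*sqrt(26) ≈ -4487.1*I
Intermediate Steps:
m(g) = -8*sqrt(g) (m(g) = 2*(-4*sqrt(g)) = -8*sqrt(g))
v(f) = 2 (v(f) = sqrt(4) = 2)
G(o, V) = -8*sqrt(o)
G(-26, v(-4 - 1*2))*110 = -8*I*sqrt(26)*110 = -880*I*sqrt(26)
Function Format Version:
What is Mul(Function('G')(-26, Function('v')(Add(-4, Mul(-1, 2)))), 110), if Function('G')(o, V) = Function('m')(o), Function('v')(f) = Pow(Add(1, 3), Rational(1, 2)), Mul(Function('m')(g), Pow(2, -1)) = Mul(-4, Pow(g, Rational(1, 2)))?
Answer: Mul(-880, I, Pow(26, Rational(1, 2))) ≈ Mul(-4487.1, I)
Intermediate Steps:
Function('m')(g) = Mul(-8, Pow(g, Rational(1, 2))) (Function('m')(g) = Mul(2, Mul(-4, Pow(g, Rational(1, 2)))) = Mul(-8, Pow(g, Rational(1, 2))))
Function('v')(f) = 2 (Function('v')(f) = Pow(4, Rational(1, 2)) = 2)
Function('G')(o, V) = Mul(-8, Pow(o, Rational(1, 2)))
Mul(Function('G')(-26, Function('v')(Add(-4, Mul(-1, 2)))), 110) = Mul(Mul(-8, Pow(-26, Rational(1, 2))), 110) = Mul(Mul(-8, Mul(I, Pow(26, Rational(1, 2)))), 110) = Mul(Mul(-8, I, Pow(26, Rational(1, 2))), 110) = Mul(-880, I, Pow(26, Rational(1, 2)))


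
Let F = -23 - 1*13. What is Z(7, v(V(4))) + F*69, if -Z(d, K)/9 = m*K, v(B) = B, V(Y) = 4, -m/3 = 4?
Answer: -2052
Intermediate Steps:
m = -12 (m = -3*4 = -12)
Z(d, K) = 108*K (Z(d, K) = -(-108)*K = 108*K)
F = -36 (F = -23 - 13 = -36)
Z(7, v(V(4))) + F*69 = 108*4 - 36*69 = 432 - 2484 = -2052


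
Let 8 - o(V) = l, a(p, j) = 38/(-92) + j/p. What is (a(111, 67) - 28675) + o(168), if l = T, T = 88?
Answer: -146822057/5106 ≈ -28755.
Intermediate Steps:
a(p, j) = -19/46 + j/p (a(p, j) = 38*(-1/92) + j/p = -19/46 + j/p)
l = 88
o(V) = -80 (o(V) = 8 - 1*88 = 8 - 88 = -80)
(a(111, 67) - 28675) + o(168) = ((-19/46 + 67/111) - 28675) - 80 = (973/5106 - 28675) - 80 = -146413577/5106 - 80 = -146822057/5106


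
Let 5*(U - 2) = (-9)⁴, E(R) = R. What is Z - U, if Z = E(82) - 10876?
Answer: -60541/5 ≈ -12108.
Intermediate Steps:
U = 6571/5 (U = 2 + (⅕)*(-9)⁴ = 2 + (⅕)*6561 = 2 + 6561/5 = 6571/5 ≈ 1314.2)
Z = -10794 (Z = 82 - 10876 = -10794)
Z - U = -10794 - 1*6571/5 = -10794 - 6571/5 = -60541/5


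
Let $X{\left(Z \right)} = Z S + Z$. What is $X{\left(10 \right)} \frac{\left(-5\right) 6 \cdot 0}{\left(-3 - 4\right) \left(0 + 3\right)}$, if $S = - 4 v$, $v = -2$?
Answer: $0$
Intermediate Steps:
$S = 8$ ($S = \left(-4\right) \left(-2\right) = 8$)
$X{\left(Z \right)} = 9 Z$ ($X{\left(Z \right)} = Z 8 + Z = 8 Z + Z = 9 Z$)
$X{\left(10 \right)} \frac{\left(-5\right) 6 \cdot 0}{\left(-3 - 4\right) \left(0 + 3\right)} = 9 \cdot 10 \frac{\left(-5\right) 6 \cdot 0}{\left(-3 - 4\right) \left(0 + 3\right)} = 90 \frac{\left(-30\right) 0}{\left(-7\right) 3} = 90 \frac{0}{-21} = 90 \cdot 0 \left(- \frac{1}{21}\right) = 90 \cdot 0 = 0$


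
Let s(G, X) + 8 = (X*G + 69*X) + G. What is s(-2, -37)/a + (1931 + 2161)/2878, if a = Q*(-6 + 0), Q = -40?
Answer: -3090631/345360 ≈ -8.9490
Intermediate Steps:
s(G, X) = -8 + G + 69*X + G*X (s(G, X) = -8 + ((X*G + 69*X) + G) = -8 + ((G*X + 69*X) + G) = -8 + ((69*X + G*X) + G) = -8 + (G + 69*X + G*X) = -8 + G + 69*X + G*X)
a = 240 (a = -40*(-6 + 0) = -40*(-6) = 240)
s(-2, -37)/a + (1931 + 2161)/2878 = (-8 - 2 + 69*(-37) - 2*(-37))/240 + (1931 + 2161)/2878 = (-8 - 2 - 2553 + 74)*(1/240) + 4092*(1/2878) = -2489*1/240 + 2046/1439 = -2489/240 + 2046/1439 = -3090631/345360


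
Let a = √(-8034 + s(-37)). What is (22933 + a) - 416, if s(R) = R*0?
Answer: 22517 + I*√8034 ≈ 22517.0 + 89.633*I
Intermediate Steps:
s(R) = 0
a = I*√8034 (a = √(-8034 + 0) = √(-8034) = I*√8034 ≈ 89.633*I)
(22933 + a) - 416 = (22933 + I*√8034) - 416 = 22517 + I*√8034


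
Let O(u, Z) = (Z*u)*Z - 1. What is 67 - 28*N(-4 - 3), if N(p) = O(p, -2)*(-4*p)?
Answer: 22803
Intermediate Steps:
O(u, Z) = -1 + u*Z**2 (O(u, Z) = u*Z**2 - 1 = -1 + u*Z**2)
N(p) = -4*p*(-1 + 4*p) (N(p) = (-1 + p*(-2)**2)*(-4*p) = (-1 + p*4)*(-4*p) = (-1 + 4*p)*(-4*p) = -4*p*(-1 + 4*p))
67 - 28*N(-4 - 3) = 67 - 112*(-4 - 3)*(1 - 4*(-4 - 3)) = 67 - 112*(-7)*(1 - 4*(-7)) = 67 - 112*(-7)*(1 + 28) = 67 - 112*(-7)*29 = 67 - 28*(-812) = 67 + 22736 = 22803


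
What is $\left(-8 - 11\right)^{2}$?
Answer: $361$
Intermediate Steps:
$\left(-8 - 11\right)^{2} = \left(-19\right)^{2} = 361$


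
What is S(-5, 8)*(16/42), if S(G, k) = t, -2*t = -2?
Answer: 8/21 ≈ 0.38095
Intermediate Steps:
t = 1 (t = -½*(-2) = 1)
S(G, k) = 1
S(-5, 8)*(16/42) = 1*(16/42) = 1*(16*(1/42)) = 1*(8/21) = 8/21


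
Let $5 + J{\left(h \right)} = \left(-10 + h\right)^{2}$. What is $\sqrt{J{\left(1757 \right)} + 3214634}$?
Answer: $\sqrt{6266638} \approx 2503.3$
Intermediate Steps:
$J{\left(h \right)} = -5 + \left(-10 + h\right)^{2}$
$\sqrt{J{\left(1757 \right)} + 3214634} = \sqrt{\left(-5 + \left(-10 + 1757\right)^{2}\right) + 3214634} = \sqrt{\left(-5 + 1747^{2}\right) + 3214634} = \sqrt{\left(-5 + 3052009\right) + 3214634} = \sqrt{3052004 + 3214634} = \sqrt{6266638}$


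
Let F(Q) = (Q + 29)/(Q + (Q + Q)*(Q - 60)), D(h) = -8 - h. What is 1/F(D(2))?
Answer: 1390/19 ≈ 73.158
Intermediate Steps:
F(Q) = (29 + Q)/(Q + 2*Q*(-60 + Q)) (F(Q) = (29 + Q)/(Q + (2*Q)*(-60 + Q)) = (29 + Q)/(Q + 2*Q*(-60 + Q)))
1/F(D(2)) = 1/((29 + (-8 - 1*2))/((-8 - 1*2)*(-119 + 2*(-8 - 1*2)))) = 1/((29 + (-8 - 2))/((-8 - 2)*(-119 + 2*(-8 - 2)))) = 1/((29 - 10)/((-10)*(-119 + 2*(-10)))) = 1/(-⅒*19/(-119 - 20)) = 1/(-⅒*19/(-139)) = 1/(-⅒*(-1/139)*19) = 1/(19/1390) = 1390/19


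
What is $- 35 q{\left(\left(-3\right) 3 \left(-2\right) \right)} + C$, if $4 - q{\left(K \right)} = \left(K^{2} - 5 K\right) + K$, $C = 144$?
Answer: $8824$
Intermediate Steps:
$q{\left(K \right)} = 4 - K^{2} + 4 K$ ($q{\left(K \right)} = 4 - \left(\left(K^{2} - 5 K\right) + K\right) = 4 - \left(K^{2} - 4 K\right) = 4 - K^{2} + 4 K$)
$- 35 q{\left(\left(-3\right) 3 \left(-2\right) \right)} + C = - 35 \left(4 - \left(\left(-3\right) 3 \left(-2\right)\right)^{2} + 4 \left(-3\right) 3 \left(-2\right)\right) + 144 = - 35 \left(4 - \left(\left(-9\right) \left(-2\right)\right)^{2} + 4 \left(\left(-9\right) \left(-2\right)\right)\right) + 144 = - 35 \left(4 - 18^{2} + 4 \cdot 18\right) + 144 = - 35 \left(4 - 324 + 72\right) + 144 = \left(-35\right) \left(-248\right) + 144 = 8680 + 144 = 8824$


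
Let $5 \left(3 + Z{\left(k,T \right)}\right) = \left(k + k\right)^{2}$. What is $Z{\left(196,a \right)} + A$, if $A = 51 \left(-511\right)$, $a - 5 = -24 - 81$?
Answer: $\frac{23344}{5} \approx 4668.8$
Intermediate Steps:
$a = -100$ ($a = 5 - 105 = -100$)
$Z{\left(k,T \right)} = -3 + \frac{4 k^{2}}{5}$ ($Z{\left(k,T \right)} = -3 + \frac{\left(k + k\right)^{2}}{5} = -3 + \frac{\left(2 k\right)^{2}}{5} = -3 + \frac{4 k^{2}}{5}$)
$A = -26061$
$Z{\left(196,a \right)} + A = \left(-3 + \frac{4 \cdot 196^{2}}{5}\right) - 26061 = \left(-3 + \frac{4}{5} \cdot 38416\right) - 26061 = \left(-3 + \frac{153664}{5}\right) - 26061 = \frac{153649}{5} - 26061 = \frac{23344}{5}$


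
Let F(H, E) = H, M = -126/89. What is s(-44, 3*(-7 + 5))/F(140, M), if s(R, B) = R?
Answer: -11/35 ≈ -0.31429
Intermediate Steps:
M = -126/89 (M = -126*1/89 = -126/89 ≈ -1.4157)
s(-44, 3*(-7 + 5))/F(140, M) = -44/140 = -44*1/140 = -11/35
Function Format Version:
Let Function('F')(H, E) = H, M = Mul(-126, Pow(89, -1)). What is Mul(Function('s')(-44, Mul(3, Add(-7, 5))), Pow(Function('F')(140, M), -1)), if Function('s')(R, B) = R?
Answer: Rational(-11, 35) ≈ -0.31429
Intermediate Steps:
M = Rational(-126, 89) (M = Mul(-126, Rational(1, 89)) = Rational(-126, 89) ≈ -1.4157)
Mul(Function('s')(-44, Mul(3, Add(-7, 5))), Pow(Function('F')(140, M), -1)) = Mul(-44, Pow(140, -1)) = Mul(-44, Rational(1, 140)) = Rational(-11, 35)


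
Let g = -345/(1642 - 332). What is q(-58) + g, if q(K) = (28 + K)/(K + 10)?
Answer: 379/1048 ≈ 0.36164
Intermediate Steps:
q(K) = (28 + K)/(10 + K)
g = -69/262 (g = -345/1310 = -345*1/1310 = -69/262 ≈ -0.26336)
q(-58) + g = (28 - 58)/(10 - 58) - 69/262 = -30/(-48) - 69/262 = -1/48*(-30) - 69/262 = 5/8 - 69/262 = 379/1048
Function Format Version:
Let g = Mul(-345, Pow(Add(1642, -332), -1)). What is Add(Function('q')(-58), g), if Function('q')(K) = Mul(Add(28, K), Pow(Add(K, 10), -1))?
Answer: Rational(379, 1048) ≈ 0.36164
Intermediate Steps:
Function('q')(K) = Mul(Pow(Add(10, K), -1), Add(28, K)) (Function('q')(K) = Mul(Add(28, K), Pow(Add(10, K), -1)) = Mul(Pow(Add(10, K), -1), Add(28, K)))
g = Rational(-69, 262) (g = Mul(-345, Pow(1310, -1)) = Mul(-345, Rational(1, 1310)) = Rational(-69, 262) ≈ -0.26336)
Add(Function('q')(-58), g) = Add(Mul(Pow(Add(10, -58), -1), Add(28, -58)), Rational(-69, 262)) = Add(Mul(Pow(-48, -1), -30), Rational(-69, 262)) = Add(Mul(Rational(-1, 48), -30), Rational(-69, 262)) = Add(Rational(5, 8), Rational(-69, 262)) = Rational(379, 1048)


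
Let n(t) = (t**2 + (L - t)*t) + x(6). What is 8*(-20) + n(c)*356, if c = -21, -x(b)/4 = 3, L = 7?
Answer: -56764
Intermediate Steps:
x(b) = -12 (x(b) = -4*3 = -12)
n(t) = -12 + t**2 + t*(7 - t) (n(t) = (t**2 + (7 - t)*t) - 12 = (t**2 + t*(7 - t)) - 12 = -12 + t**2 + t*(7 - t))
8*(-20) + n(c)*356 = 8*(-20) + (-12 + 7*(-21))*356 = -160 + (-12 - 147)*356 = -160 - 159*356 = -160 - 56604 = -56764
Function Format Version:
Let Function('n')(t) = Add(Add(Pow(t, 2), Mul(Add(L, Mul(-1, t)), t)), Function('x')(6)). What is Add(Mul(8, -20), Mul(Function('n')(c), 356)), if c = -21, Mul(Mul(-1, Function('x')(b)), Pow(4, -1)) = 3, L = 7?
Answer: -56764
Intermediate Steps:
Function('x')(b) = -12 (Function('x')(b) = Mul(-4, 3) = -12)
Function('n')(t) = Add(-12, Pow(t, 2), Mul(t, Add(7, Mul(-1, t)))) (Function('n')(t) = Add(Add(Pow(t, 2), Mul(Add(7, Mul(-1, t)), t)), -12) = Add(Add(Pow(t, 2), Mul(t, Add(7, Mul(-1, t)))), -12) = Add(-12, Pow(t, 2), Mul(t, Add(7, Mul(-1, t)))))
Add(Mul(8, -20), Mul(Function('n')(c), 356)) = Add(Mul(8, -20), Mul(Add(-12, Mul(7, -21)), 356)) = Add(-160, Mul(Add(-12, -147), 356)) = Add(-160, Mul(-159, 356)) = Add(-160, -56604) = -56764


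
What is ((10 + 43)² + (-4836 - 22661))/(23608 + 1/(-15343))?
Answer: -378787984/362217543 ≈ -1.0457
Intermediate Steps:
((10 + 43)² + (-4836 - 22661))/(23608 + 1/(-15343)) = (53² - 27497)/(23608 - 1/15343) = (2809 - 27497)/(362217543/15343) = -24688*15343/362217543 = -378787984/362217543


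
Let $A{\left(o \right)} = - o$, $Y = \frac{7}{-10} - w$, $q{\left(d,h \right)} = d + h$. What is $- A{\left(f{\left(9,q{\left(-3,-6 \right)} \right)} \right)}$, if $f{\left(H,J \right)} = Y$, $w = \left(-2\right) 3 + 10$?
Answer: $- \frac{47}{10} \approx -4.7$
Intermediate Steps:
$w = 4$ ($w = -6 + 10 = 4$)
$Y = - \frac{47}{10}$ ($Y = \frac{7}{-10} - 4 = 7 \left(- \frac{1}{10}\right) - 4 = - \frac{7}{10} - 4 = - \frac{47}{10} \approx -4.7$)
$f{\left(H,J \right)} = - \frac{47}{10}$
$- A{\left(f{\left(9,q{\left(-3,-6 \right)} \right)} \right)} = - \frac{\left(-1\right) \left(-47\right)}{10} = \left(-1\right) \frac{47}{10} = - \frac{47}{10}$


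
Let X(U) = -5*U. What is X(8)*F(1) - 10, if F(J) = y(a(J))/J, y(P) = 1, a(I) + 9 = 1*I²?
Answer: -50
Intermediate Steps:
a(I) = -9 + I² (a(I) = -9 + 1*I² = -9 + I²)
F(J) = 1/J
X(8)*F(1) - 10 = -5*8/1 - 10 = -40*1 - 10 = -40 - 10 = -50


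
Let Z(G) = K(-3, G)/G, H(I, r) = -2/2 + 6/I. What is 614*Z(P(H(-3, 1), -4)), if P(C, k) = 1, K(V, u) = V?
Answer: -1842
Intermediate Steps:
H(I, r) = -1 + 6/I (H(I, r) = -2*1/2 + 6/I = -1 + 6/I)
Z(G) = -3/G
614*Z(P(H(-3, 1), -4)) = 614*(-3/1) = 614*(-3*1) = 614*(-3) = -1842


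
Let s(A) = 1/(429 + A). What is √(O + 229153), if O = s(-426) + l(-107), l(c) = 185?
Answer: √2064045/3 ≈ 478.89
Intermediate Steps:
O = 556/3 (O = 1/(429 - 426) + 185 = 1/3 + 185 = ⅓ + 185 = 556/3 ≈ 185.33)
√(O + 229153) = √(556/3 + 229153) = √(688015/3) = √2064045/3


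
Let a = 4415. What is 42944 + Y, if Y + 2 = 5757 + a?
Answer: 53114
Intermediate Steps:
Y = 10170 (Y = -2 + (5757 + 4415) = -2 + 10172 = 10170)
42944 + Y = 42944 + 10170 = 53114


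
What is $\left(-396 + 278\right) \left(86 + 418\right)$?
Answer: $-59472$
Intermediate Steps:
$\left(-396 + 278\right) \left(86 + 418\right) = \left(-118\right) 504 = -59472$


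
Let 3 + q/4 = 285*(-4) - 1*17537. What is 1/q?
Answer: -1/74720 ≈ -1.3383e-5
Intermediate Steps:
q = -74720 (q = -12 + 4*(285*(-4) - 1*17537) = -12 + 4*(-1140 - 17537) = -12 + 4*(-18677) = -12 - 74708 = -74720)
1/q = 1/(-74720) = -1/74720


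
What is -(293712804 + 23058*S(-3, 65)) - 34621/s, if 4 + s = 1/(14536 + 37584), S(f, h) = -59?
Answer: -60947527800458/208479 ≈ -2.9234e+8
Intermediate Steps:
s = -208479/52120 (s = -4 + 1/(14536 + 37584) = -4 + 1/52120 = -208479/52120 ≈ -4.0000)
-(293712804 + 23058*S(-3, 65)) - 34621/s = -23058/(1/(12738 - 59)) - 34621/(-208479/52120) = -23058/(1/12679) - 34621*(-52120/208479) = -23058/1/12679 + 1804446520/208479 = -23058*12679 + 1804446520/208479 = -292352382 + 1804446520/208479 = -60947527800458/208479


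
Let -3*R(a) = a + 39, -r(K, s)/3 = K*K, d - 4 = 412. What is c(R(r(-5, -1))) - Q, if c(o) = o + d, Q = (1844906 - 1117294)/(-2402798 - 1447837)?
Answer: 1648799392/3850635 ≈ 428.19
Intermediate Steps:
d = 416 (d = 4 + 412 = 416)
r(K, s) = -3*K² (r(K, s) = -3*K*K = -3*K²)
Q = -727612/3850635 (Q = 727612/(-3850635) = 727612*(-1/3850635) = -727612/3850635 ≈ -0.18896)
R(a) = -13 - a/3 (R(a) = -(a + 39)/3 = -(39 + a)/3 = -13 - a/3)
c(o) = 416 + o (c(o) = o + 416 = 416 + o)
c(R(r(-5, -1))) - Q = (416 + (-13 - (-1)*(-5)²)) - 1*(-727612/3850635) = (416 + (-13 - (-1)*25)) + 727612/3850635 = (416 + (-13 - ⅓*(-75))) + 727612/3850635 = (416 + (-13 + 25)) + 727612/3850635 = (416 + 12) + 727612/3850635 = 428 + 727612/3850635 = 1648799392/3850635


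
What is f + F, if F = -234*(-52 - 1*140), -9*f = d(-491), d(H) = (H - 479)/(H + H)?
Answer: 198536347/4419 ≈ 44928.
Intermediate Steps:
d(H) = (-479 + H)/(2*H) (d(H) = (-479 + H)/((2*H)) = (-479 + H)*(1/(2*H)) = (-479 + H)/(2*H))
f = -485/4419 (f = -(-479 - 491)/(18*(-491)) = -(-1)*(-970)/(18*491) = -⅑*485/491 = -485/4419 ≈ -0.10975)
F = 44928 (F = -234*(-52 - 140) = -234*(-192) = 44928)
f + F = -485/4419 + 44928 = 198536347/4419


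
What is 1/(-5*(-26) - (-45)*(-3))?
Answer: -⅕ ≈ -0.20000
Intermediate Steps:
1/(-5*(-26) - (-45)*(-3)) = 1/(130 - 5*27) = 1/(130 - 135) = 1/(-5) = -⅕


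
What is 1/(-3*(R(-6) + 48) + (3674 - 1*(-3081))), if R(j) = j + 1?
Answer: 1/6626 ≈ 0.00015092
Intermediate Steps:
R(j) = 1 + j
1/(-3*(R(-6) + 48) + (3674 - 1*(-3081))) = 1/(-3*((1 - 6) + 48) + (3674 - 1*(-3081))) = 1/(-3*(-5 + 48) + (3674 + 3081)) = 1/(-3*43 + 6755) = 1/(-129 + 6755) = 1/6626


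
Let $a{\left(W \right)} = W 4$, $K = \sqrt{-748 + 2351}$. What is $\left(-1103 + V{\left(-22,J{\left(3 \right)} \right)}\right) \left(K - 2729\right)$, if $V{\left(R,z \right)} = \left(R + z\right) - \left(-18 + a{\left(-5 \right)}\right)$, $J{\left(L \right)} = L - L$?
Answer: $2966423 - 1087 \sqrt{1603} \approx 2.9229 \cdot 10^{6}$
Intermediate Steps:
$J{\left(L \right)} = 0$
$K = \sqrt{1603} \approx 40.037$
$a{\left(W \right)} = 4 W$
$V{\left(R,z \right)} = 38 + R + z$ ($V{\left(R,z \right)} = \left(R + z\right) - \left(-18 + 4 \left(-5\right)\right) = \left(R + z\right) + \left(18 - -20\right) = \left(R + z\right) + \left(18 + 20\right) = \left(R + z\right) + 38 = 38 + R + z$)
$\left(-1103 + V{\left(-22,J{\left(3 \right)} \right)}\right) \left(K - 2729\right) = \left(-1103 + \left(38 - 22 + 0\right)\right) \left(\sqrt{1603} - 2729\right) = \left(-1103 + 16\right) \left(-2729 + \sqrt{1603}\right) = - 1087 \left(-2729 + \sqrt{1603}\right) = 2966423 - 1087 \sqrt{1603}$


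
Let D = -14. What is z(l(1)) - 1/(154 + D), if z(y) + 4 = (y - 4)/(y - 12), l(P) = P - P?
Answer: -1543/420 ≈ -3.6738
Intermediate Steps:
l(P) = 0
z(y) = -4 + (-4 + y)/(-12 + y) (z(y) = -4 + (y - 4)/(y - 12) = -4 + (-4 + y)/(-12 + y))
z(l(1)) - 1/(154 + D) = (44 - 3*0)/(-12 + 0) - 1/(154 - 14) = (44 + 0)/(-12) - 1/140 = -1/12*44 - 1*1/140 = -11/3 - 1/140 = -1543/420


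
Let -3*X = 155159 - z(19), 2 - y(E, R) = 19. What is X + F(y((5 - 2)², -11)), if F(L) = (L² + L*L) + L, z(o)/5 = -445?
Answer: -155701/3 ≈ -51900.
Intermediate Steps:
z(o) = -2225 (z(o) = 5*(-445) = -2225)
y(E, R) = -17 (y(E, R) = 2 - 1*19 = 2 - 19 = -17)
X = -157384/3 (X = -(155159 - 1*(-2225))/3 = -(155159 + 2225)/3 = -⅓*157384 = -157384/3 ≈ -52461.)
F(L) = L + 2*L² (F(L) = (L² + L²) + L = 2*L² + L = L + 2*L²)
X + F(y((5 - 2)², -11)) = -157384/3 - 17*(1 + 2*(-17)) = -157384/3 - 17*(1 - 34) = -157384/3 - 17*(-33) = -157384/3 + 561 = -155701/3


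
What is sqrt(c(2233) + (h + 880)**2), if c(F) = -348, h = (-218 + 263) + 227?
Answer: 2*sqrt(331689) ≈ 1151.8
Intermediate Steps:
h = 272 (h = 45 + 227 = 272)
sqrt(c(2233) + (h + 880)**2) = sqrt(-348 + (272 + 880)**2) = sqrt(-348 + 1152**2) = sqrt(-348 + 1327104) = sqrt(1326756) = 2*sqrt(331689)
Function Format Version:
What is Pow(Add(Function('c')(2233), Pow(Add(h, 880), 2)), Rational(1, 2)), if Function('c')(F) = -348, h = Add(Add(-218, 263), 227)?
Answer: Mul(2, Pow(331689, Rational(1, 2))) ≈ 1151.8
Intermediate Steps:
h = 272 (h = Add(45, 227) = 272)
Pow(Add(Function('c')(2233), Pow(Add(h, 880), 2)), Rational(1, 2)) = Pow(Add(-348, Pow(Add(272, 880), 2)), Rational(1, 2)) = Pow(Add(-348, Pow(1152, 2)), Rational(1, 2)) = Pow(Add(-348, 1327104), Rational(1, 2)) = Pow(1326756, Rational(1, 2)) = Mul(2, Pow(331689, Rational(1, 2)))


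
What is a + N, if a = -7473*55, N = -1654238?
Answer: -2065253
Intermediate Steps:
a = -411015
a + N = -411015 - 1654238 = -2065253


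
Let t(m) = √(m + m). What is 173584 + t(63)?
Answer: 173584 + 3*√14 ≈ 1.7360e+5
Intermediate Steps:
t(m) = √2*√m (t(m) = √(2*m) = √2*√m)
173584 + t(63) = 173584 + √2*√63 = 173584 + √2*(3*√7) = 173584 + 3*√14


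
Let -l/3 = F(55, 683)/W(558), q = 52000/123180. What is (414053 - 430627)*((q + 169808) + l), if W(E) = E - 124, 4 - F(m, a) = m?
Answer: -3761468252316025/1336503 ≈ -2.8144e+9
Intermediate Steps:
F(m, a) = 4 - m
W(E) = -124 + E
q = 2600/6159 (q = 52000*(1/123180) = 2600/6159 ≈ 0.42215)
l = 153/434 (l = -3*(4 - 1*55)/(-124 + 558) = -3*(4 - 55)/434 = -(-153)/434 = -3*(-51/434) = 153/434 ≈ 0.35253)
(414053 - 430627)*((q + 169808) + l) = (414053 - 430627)*((2600/6159 + 169808) + 153/434) = -16574*(1045850072/6159 + 153/434) = -16574*453899873575/2673006 = -3761468252316025/1336503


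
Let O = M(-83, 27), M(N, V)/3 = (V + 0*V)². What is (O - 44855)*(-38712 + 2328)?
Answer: 1552432512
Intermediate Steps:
M(N, V) = 3*V² (M(N, V) = 3*(V + 0*V)² = 3*(V + 0)² = 3*V²)
O = 2187 (O = 3*27² = 3*729 = 2187)
(O - 44855)*(-38712 + 2328) = (2187 - 44855)*(-38712 + 2328) = -42668*(-36384) = 1552432512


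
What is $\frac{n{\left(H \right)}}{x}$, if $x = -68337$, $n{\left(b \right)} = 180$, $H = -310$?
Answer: $- \frac{20}{7593} \approx -0.002634$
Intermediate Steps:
$\frac{n{\left(H \right)}}{x} = \frac{180}{-68337} = 180 \left(- \frac{1}{68337}\right) = - \frac{20}{7593}$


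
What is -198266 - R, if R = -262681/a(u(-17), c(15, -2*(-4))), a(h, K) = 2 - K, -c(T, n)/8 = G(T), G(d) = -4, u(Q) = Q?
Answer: -6210661/30 ≈ -2.0702e+5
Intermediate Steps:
c(T, n) = 32 (c(T, n) = -8*(-4) = 32)
R = 262681/30 (R = -262681/(2 - 1*32) = -262681/(2 - 32) = -262681/(-30) = -262681*(-1/30) = 262681/30 ≈ 8756.0)
-198266 - R = -198266 - 1*262681/30 = -198266 - 262681/30 = -6210661/30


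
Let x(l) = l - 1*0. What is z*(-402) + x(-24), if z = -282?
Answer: 113340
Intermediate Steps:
x(l) = l (x(l) = l + 0 = l)
z*(-402) + x(-24) = -282*(-402) - 24 = 113364 - 24 = 113340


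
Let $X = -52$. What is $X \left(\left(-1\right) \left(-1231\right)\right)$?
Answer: $-64012$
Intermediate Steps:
$X \left(\left(-1\right) \left(-1231\right)\right) = - 52 \left(\left(-1\right) \left(-1231\right)\right) = \left(-52\right) 1231 = -64012$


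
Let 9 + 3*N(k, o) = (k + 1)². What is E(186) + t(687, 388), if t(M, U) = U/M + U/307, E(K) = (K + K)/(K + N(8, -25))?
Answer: 26574878/7381815 ≈ 3.6000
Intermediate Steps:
N(k, o) = -3 + (1 + k)²/3 (N(k, o) = -3 + (k + 1)²/3 = -3 + (1 + k)²/3)
E(K) = 2*K/(24 + K) (E(K) = (K + K)/(K + (-3 + (1 + 8)²/3)) = (2*K)/(K + (-3 + (⅓)*9²)) = (2*K)/(K + (-3 + (⅓)*81)) = (2*K)/(K + (-3 + 27)) = (2*K)/(K + 24) = (2*K)/(24 + K) = 2*K/(24 + K))
t(M, U) = U/307 + U/M (t(M, U) = U/M + U*(1/307) = U/M + U/307 = U/307 + U/M)
E(186) + t(687, 388) = 2*186/(24 + 186) + ((1/307)*388 + 388/687) = 2*186/210 + (388/307 + 388*(1/687)) = 2*186*(1/210) + (388/307 + 388/687) = 62/35 + 385672/210909 = 26574878/7381815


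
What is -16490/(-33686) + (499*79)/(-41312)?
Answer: -323350463/695818016 ≈ -0.46471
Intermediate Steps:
-16490/(-33686) + (499*79)/(-41312) = -16490*(-1/33686) + 39421*(-1/41312) = 8245/16843 - 39421/41312 = -323350463/695818016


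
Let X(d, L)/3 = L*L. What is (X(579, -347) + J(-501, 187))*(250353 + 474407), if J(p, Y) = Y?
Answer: 261938410640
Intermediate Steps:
X(d, L) = 3*L**2 (X(d, L) = 3*(L*L) = 3*L**2)
(X(579, -347) + J(-501, 187))*(250353 + 474407) = (3*(-347)**2 + 187)*(250353 + 474407) = (3*120409 + 187)*724760 = (361227 + 187)*724760 = 361414*724760 = 261938410640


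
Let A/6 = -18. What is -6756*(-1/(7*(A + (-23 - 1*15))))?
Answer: -3378/511 ≈ -6.6106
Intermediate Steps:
A = -108 (A = 6*(-18) = -108)
-6756*(-1/(7*(A + (-23 - 1*15)))) = -6756*(-1/(7*(-108 + (-23 - 1*15)))) = -6756*(-1/(7*(-108 + (-23 - 15)))) = -6756*(-1/(7*(-108 - 38))) = -6756/((-7*(-146))) = -6756/1022 = -6756*1/1022 = -3378/511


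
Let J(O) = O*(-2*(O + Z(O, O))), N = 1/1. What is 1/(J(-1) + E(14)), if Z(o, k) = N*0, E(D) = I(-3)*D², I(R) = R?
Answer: -1/590 ≈ -0.0016949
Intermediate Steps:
E(D) = -3*D²
N = 1
Z(o, k) = 0 (Z(o, k) = 1*0 = 0)
J(O) = -2*O² (J(O) = O*(-2*(O + 0)) = O*(-2*O) = -2*O²)
1/(J(-1) + E(14)) = 1/(-2*(-1)² - 3*14²) = 1/(-2*1 - 3*196) = 1/(-2 - 588) = 1/(-590) = -1/590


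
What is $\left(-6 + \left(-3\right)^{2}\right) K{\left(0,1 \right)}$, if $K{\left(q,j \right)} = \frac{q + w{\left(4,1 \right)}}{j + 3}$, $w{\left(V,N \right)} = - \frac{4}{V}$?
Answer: $- \frac{3}{4} \approx -0.75$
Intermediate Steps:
$K{\left(q,j \right)} = \frac{-1 + q}{3 + j}$ ($K{\left(q,j \right)} = \frac{q - \frac{4}{4}}{j + 3} = \frac{q - 1}{3 + j} = \frac{-1 + q}{3 + j}$)
$\left(-6 + \left(-3\right)^{2}\right) K{\left(0,1 \right)} = \left(-6 + \left(-3\right)^{2}\right) \frac{-1 + 0}{3 + 1} = \left(-6 + 9\right) \frac{1}{4} \left(-1\right) = 3 \cdot \frac{1}{4} \left(-1\right) = 3 \left(- \frac{1}{4}\right) = - \frac{3}{4}$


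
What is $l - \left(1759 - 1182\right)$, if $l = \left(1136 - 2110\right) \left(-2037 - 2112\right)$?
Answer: $4040549$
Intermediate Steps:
$l = 4041126$ ($l = \left(-974\right) \left(-4149\right) = 4041126$)
$l - \left(1759 - 1182\right) = 4041126 - \left(1759 - 1182\right) = 4041126 - 577 = 4040549$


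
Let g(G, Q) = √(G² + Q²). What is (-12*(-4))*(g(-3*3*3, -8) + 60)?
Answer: 2880 + 48*√793 ≈ 4231.7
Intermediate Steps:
(-12*(-4))*(g(-3*3*3, -8) + 60) = (-12*(-4))*(√((-3*3*3)² + (-8)²) + 60) = 48*(√((-9*3)² + 64) + 60) = 48*(√((-27)² + 64) + 60) = 48*(√(729 + 64) + 60) = 48*(√793 + 60) = 48*(60 + √793) = 2880 + 48*√793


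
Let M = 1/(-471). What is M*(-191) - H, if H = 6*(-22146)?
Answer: 62584787/471 ≈ 1.3288e+5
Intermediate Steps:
M = -1/471 ≈ -0.0021231
H = -132876
M*(-191) - H = -1/471*(-191) - 1*(-132876) = 191/471 + 132876 = 62584787/471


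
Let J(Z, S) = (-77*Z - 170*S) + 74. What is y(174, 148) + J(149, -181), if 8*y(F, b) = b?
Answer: 38779/2 ≈ 19390.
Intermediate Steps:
J(Z, S) = 74 - 170*S - 77*Z (J(Z, S) = (-170*S - 77*Z) + 74 = 74 - 170*S - 77*Z)
y(F, b) = b/8
y(174, 148) + J(149, -181) = (1/8)*148 + (74 - 170*(-181) - 77*149) = 37/2 + (74 + 30770 - 11473) = 37/2 + 19371 = 38779/2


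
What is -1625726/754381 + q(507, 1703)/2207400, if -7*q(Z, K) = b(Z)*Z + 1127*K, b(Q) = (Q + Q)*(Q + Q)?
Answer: -32294122011661/896657256600 ≈ -36.016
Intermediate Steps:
b(Q) = 4*Q**2 (b(Q) = (2*Q)*(2*Q) = 4*Q**2)
q(Z, K) = -161*K - 4*Z**3/7 (q(Z, K) = -((4*Z**2)*Z + 1127*K)/7 = -(4*Z**3 + 1127*K)/7 = -161*K - 4*Z**3/7)
-1625726/754381 + q(507, 1703)/2207400 = -1625726/754381 + (-161*1703 - 4/7*507**3)/2207400 = -1625726*1/754381 + (-274183 - 4/7*130323843)*(1/2207400) = -1625726/754381 + (-274183 - 521295372/7)*(1/2207400) = -1625726/754381 - 523214653/7*1/2207400 = -1625726/754381 - 40247281/1188600 = -32294122011661/896657256600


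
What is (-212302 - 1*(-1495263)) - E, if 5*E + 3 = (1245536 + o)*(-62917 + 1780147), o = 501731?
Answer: -3000452895602/5 ≈ -6.0009e+11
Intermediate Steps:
E = 3000459310407/5 (E = -3/5 + ((1245536 + 501731)*(-62917 + 1780147))/5 = -3/5 + (1747267*1717230)/5 = -3/5 + (1/5)*3000459310410 = -3/5 + 600091862082 = 3000459310407/5 ≈ 6.0009e+11)
(-212302 - 1*(-1495263)) - E = (-212302 - 1*(-1495263)) - 1*3000459310407/5 = (-212302 + 1495263) - 3000459310407/5 = 1282961 - 3000459310407/5 = -3000452895602/5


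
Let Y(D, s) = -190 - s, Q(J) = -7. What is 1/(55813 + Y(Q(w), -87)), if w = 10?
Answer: 1/55710 ≈ 1.7950e-5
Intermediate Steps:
1/(55813 + Y(Q(w), -87)) = 1/(55813 + (-190 - 1*(-87))) = 1/(55813 + (-190 + 87)) = 1/(55813 - 103) = 1/55710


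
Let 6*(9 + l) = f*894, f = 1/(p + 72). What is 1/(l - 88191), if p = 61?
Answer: -133/11730451 ≈ -1.1338e-5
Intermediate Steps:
f = 1/133 (f = 1/(61 + 72) = 1/133 ≈ 0.0075188)
l = -1048/133 (l = -9 + ((1/133)*894)/6 = -9 + (1/6)*(894/133) = -9 + 149/133 = -1048/133 ≈ -7.8797)
1/(l - 88191) = 1/(-1048/133 - 88191) = 1/(-11730451/133) = -133/11730451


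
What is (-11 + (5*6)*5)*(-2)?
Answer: -278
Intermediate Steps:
(-11 + (5*6)*5)*(-2) = (-11 + 30*5)*(-2) = (-11 + 150)*(-2) = 139*(-2) = -278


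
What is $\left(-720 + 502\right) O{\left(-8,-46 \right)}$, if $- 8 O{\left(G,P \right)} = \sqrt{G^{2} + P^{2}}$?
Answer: $\frac{109 \sqrt{545}}{2} \approx 1272.3$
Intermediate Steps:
$O{\left(G,P \right)} = - \frac{\sqrt{G^{2} + P^{2}}}{8}$
$\left(-720 + 502\right) O{\left(-8,-46 \right)} = \left(-720 + 502\right) \left(- \frac{\sqrt{\left(-8\right)^{2} + \left(-46\right)^{2}}}{8}\right) = - 218 \left(- \frac{\sqrt{64 + 2116}}{8}\right) = - 218 \left(- \frac{\sqrt{2180}}{8}\right) = - 218 \left(- \frac{2 \sqrt{545}}{8}\right) = - 218 \left(- \frac{\sqrt{545}}{4}\right) = \frac{109 \sqrt{545}}{2}$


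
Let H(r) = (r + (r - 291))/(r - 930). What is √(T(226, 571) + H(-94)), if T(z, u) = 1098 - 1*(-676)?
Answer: 3*√201895/32 ≈ 42.124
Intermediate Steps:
T(z, u) = 1774 (T(z, u) = 1098 + 676 = 1774)
H(r) = (-291 + 2*r)/(-930 + r) (H(r) = (r + (-291 + r))/(-930 + r) = (-291 + 2*r)/(-930 + r))
√(T(226, 571) + H(-94)) = √(1774 + (-291 + 2*(-94))/(-930 - 94)) = √(1774 + (-291 - 188)/(-1024)) = √(1774 - 1/1024*(-479)) = √(1774 + 479/1024) = √(1817055/1024) = 3*√201895/32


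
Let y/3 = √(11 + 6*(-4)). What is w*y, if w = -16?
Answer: -48*I*√13 ≈ -173.07*I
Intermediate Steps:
y = 3*I*√13 (y = 3*√(11 + 6*(-4)) = 3*√(11 - 24) = 3*√(-13) = 3*(I*√13) = 3*I*√13 ≈ 10.817*I)
w*y = -48*I*√13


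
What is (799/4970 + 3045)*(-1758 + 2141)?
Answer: 5796493967/4970 ≈ 1.1663e+6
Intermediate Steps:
(799/4970 + 3045)*(-1758 + 2141) = (799*(1/4970) + 3045)*383 = (799/4970 + 3045)*383 = (15134449/4970)*383 = 5796493967/4970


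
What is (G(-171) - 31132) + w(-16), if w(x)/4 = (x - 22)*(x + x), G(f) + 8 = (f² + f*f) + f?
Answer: 32035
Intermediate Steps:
G(f) = -8 + f + 2*f² (G(f) = -8 + ((f² + f*f) + f) = -8 + ((f² + f²) + f) = -8 + (2*f² + f) = -8 + (f + 2*f²) = -8 + f + 2*f²)
w(x) = 8*x*(-22 + x) (w(x) = 4*((x - 22)*(x + x)) = 4*((-22 + x)*(2*x)) = 4*(2*x*(-22 + x)) = 8*x*(-22 + x))
(G(-171) - 31132) + w(-16) = ((-8 - 171 + 2*(-171)²) - 31132) + 8*(-16)*(-22 - 16) = ((-8 - 171 + 2*29241) - 31132) + 8*(-16)*(-38) = ((-8 - 171 + 58482) - 31132) + 4864 = (58303 - 31132) + 4864 = 27171 + 4864 = 32035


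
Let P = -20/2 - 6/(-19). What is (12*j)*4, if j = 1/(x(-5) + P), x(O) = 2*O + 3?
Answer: -912/317 ≈ -2.8770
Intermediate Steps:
x(O) = 3 + 2*O
P = -184/19 (P = -20*½ - 6*(-1/19) = -10 + 6/19 = -184/19 ≈ -9.6842)
j = -19/317 (j = 1/((3 + 2*(-5)) - 184/19) = 1/((3 - 10) - 184/19) = 1/(-7 - 184/19) = 1/(-317/19) = -19/317 ≈ -0.059937)
(12*j)*4 = (12*(-19/317))*4 = -228/317*4 = -912/317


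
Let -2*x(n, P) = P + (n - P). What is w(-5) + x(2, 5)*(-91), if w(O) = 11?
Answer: 102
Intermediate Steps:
x(n, P) = -n/2 (x(n, P) = -(P + (n - P))/2 = -n/2)
w(-5) + x(2, 5)*(-91) = 11 - ½*2*(-91) = 11 - 1*(-91) = 11 + 91 = 102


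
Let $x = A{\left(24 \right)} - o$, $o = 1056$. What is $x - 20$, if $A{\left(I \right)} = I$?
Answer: $-1052$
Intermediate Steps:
$x = -1032$ ($x = 24 - 1056 = -1032$)
$x - 20 = -1032 - 20 = -1052$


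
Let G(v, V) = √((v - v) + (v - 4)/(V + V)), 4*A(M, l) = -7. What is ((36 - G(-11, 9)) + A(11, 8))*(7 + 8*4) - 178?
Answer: 4631/4 - 13*I*√30/2 ≈ 1157.8 - 35.602*I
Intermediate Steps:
A(M, l) = -7/4 (A(M, l) = (¼)*(-7) = -7/4)
G(v, V) = √2*√((-4 + v)/V)/2 (G(v, V) = √(0 + (-4 + v)/((2*V))) = √(0 + (-4 + v)*(1/(2*V))) = √(0 + (-4 + v)/(2*V)) = √((-4 + v)/(2*V)) = √2*√((-4 + v)/V)/2)
((36 - G(-11, 9)) + A(11, 8))*(7 + 8*4) - 178 = ((36 - √2*√((-4 - 11)/9)/2) - 7/4)*(7 + 8*4) - 178 = ((36 - √2*√((⅑)*(-15))/2) - 7/4)*(7 + 32) - 178 = ((36 - √2*√(-5/3)/2) - 7/4)*39 - 178 = ((36 - √2*I*√15/3/2) - 7/4)*39 - 178 = ((36 - I*√30/6) - 7/4)*39 - 178 = (137/4 - I*√30/6)*39 - 178 = (5343/4 - 13*I*√30/2) - 178 = 4631/4 - 13*I*√30/2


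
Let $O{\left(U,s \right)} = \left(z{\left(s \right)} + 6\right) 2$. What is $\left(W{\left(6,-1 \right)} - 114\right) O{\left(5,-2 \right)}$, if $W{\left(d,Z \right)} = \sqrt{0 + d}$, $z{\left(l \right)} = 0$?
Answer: $-1368 + 12 \sqrt{6} \approx -1338.6$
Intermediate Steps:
$W{\left(d,Z \right)} = \sqrt{d}$
$O{\left(U,s \right)} = 12$ ($O{\left(U,s \right)} = \left(0 + 6\right) 2 = 6 \cdot 2 = 12$)
$\left(W{\left(6,-1 \right)} - 114\right) O{\left(5,-2 \right)} = \left(\sqrt{6} - 114\right) 12 = \left(-114 + \sqrt{6}\right) 12 = -1368 + 12 \sqrt{6}$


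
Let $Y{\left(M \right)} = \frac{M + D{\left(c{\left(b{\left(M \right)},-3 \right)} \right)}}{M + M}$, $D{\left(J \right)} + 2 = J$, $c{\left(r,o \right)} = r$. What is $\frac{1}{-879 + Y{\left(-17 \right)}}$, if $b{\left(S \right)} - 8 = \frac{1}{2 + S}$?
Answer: $- \frac{255}{224062} \approx -0.0011381$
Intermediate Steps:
$b{\left(S \right)} = 8 + \frac{1}{2 + S}$
$D{\left(J \right)} = -2 + J$
$Y{\left(M \right)} = \frac{-2 + M + \frac{17 + 8 M}{2 + M}}{2 M}$ ($Y{\left(M \right)} = \frac{M - \left(2 - \frac{17 + 8 M}{2 + M}\right)}{M + M} = \frac{-2 + M + \frac{17 + 8 M}{2 + M}}{2 M}$)
$\frac{1}{-879 + Y{\left(-17 \right)}} = \frac{1}{-879 + \frac{13 + \left(-17\right)^{2} + 8 \left(-17\right)}{2 \left(-17\right) \left(2 - 17\right)}} = \frac{1}{-879 + \frac{1}{2} \left(- \frac{1}{17}\right) \frac{1}{-15} \left(13 + 289 - 136\right)} = \frac{1}{-879 + \frac{1}{2} \left(- \frac{1}{17}\right) \left(- \frac{1}{15}\right) 166} = \frac{1}{-879 + \frac{83}{255}} = \frac{1}{- \frac{224062}{255}} = - \frac{255}{224062}$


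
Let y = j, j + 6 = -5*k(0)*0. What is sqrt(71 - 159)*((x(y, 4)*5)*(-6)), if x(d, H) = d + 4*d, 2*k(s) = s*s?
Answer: 1800*I*sqrt(22) ≈ 8442.8*I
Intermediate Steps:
k(s) = s**2/2 (k(s) = (s*s)/2 = s**2/2)
j = -6 (j = -6 - 5*0**2/2*0 = -6 - 5*0/2*0 = -6 - 5*0*0 = -6 + 0*0 = -6 + 0 = -6)
y = -6
x(d, H) = 5*d
sqrt(71 - 159)*((x(y, 4)*5)*(-6)) = sqrt(71 - 159)*(((5*(-6))*5)*(-6)) = sqrt(-88)*(-30*5*(-6)) = (2*I*sqrt(22))*(-150*(-6)) = (2*I*sqrt(22))*900 = 1800*I*sqrt(22)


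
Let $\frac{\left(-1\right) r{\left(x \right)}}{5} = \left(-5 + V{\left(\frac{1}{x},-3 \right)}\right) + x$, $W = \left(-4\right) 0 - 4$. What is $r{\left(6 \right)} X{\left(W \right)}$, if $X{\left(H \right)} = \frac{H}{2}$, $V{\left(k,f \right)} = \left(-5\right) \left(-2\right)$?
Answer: $110$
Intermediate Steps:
$V{\left(k,f \right)} = 10$
$W = -4$ ($W = 0 - 4 = -4$)
$r{\left(x \right)} = -25 - 5 x$ ($r{\left(x \right)} = - 5 \left(\left(-5 + 10\right) + x\right) = - 5 \left(5 + x\right) = -25 - 5 x$)
$X{\left(H \right)} = \frac{H}{2}$ ($X{\left(H \right)} = H \frac{1}{2} = \frac{H}{2}$)
$r{\left(6 \right)} X{\left(W \right)} = \left(-25 - 30\right) \frac{1}{2} \left(-4\right) = \left(-25 - 30\right) \left(-2\right) = \left(-55\right) \left(-2\right) = 110$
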